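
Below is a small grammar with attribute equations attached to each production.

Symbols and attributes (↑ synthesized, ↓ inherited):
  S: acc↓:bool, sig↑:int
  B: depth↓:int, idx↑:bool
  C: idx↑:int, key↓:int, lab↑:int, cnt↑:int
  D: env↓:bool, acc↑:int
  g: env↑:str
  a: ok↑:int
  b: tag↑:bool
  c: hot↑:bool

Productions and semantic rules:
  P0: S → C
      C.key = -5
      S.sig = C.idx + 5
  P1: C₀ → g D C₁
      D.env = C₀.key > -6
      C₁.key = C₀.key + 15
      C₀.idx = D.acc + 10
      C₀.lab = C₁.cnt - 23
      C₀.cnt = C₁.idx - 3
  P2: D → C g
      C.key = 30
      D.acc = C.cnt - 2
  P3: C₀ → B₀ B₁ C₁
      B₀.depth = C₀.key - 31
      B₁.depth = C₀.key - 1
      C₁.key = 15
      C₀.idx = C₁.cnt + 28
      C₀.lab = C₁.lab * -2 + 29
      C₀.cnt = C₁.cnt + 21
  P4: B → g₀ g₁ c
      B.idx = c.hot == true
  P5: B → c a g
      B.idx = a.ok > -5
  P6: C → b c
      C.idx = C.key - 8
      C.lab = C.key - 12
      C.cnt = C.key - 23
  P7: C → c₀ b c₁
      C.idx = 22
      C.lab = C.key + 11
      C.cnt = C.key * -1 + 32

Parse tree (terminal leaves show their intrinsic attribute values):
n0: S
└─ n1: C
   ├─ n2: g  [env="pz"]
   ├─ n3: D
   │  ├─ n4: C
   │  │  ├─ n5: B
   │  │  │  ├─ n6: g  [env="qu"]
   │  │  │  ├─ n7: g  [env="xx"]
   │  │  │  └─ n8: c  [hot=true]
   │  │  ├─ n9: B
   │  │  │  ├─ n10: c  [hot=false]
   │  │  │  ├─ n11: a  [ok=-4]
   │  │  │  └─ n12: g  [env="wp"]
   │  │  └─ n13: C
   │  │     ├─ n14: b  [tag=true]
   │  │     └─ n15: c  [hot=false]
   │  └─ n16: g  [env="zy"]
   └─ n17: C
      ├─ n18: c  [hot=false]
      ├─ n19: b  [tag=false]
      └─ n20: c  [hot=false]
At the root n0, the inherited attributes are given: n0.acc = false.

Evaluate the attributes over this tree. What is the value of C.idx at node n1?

1. n0.acc = false  [given at root]
2. n1.key = -5  [-5]
3. n2.env = "pz"  [terminal]
4. n3.env = true  [C₀.key > -6]
5. n4.key = 30  [30]
6. n5.depth = -1  [C₀.key - 31]
7. n6.env = "qu"  [terminal]
8. n7.env = "xx"  [terminal]
9. n8.hot = true  [terminal]
10. n5.idx = true  [c.hot == true]
11. n9.depth = 29  [C₀.key - 1]
12. n10.hot = false  [terminal]
13. n11.ok = -4  [terminal]
14. n12.env = "wp"  [terminal]
15. n9.idx = true  [a.ok > -5]
16. n13.key = 15  [15]
17. n14.tag = true  [terminal]
18. n15.hot = false  [terminal]
19. n13.idx = 7  [C.key - 8]
20. n13.lab = 3  [C.key - 12]
21. n13.cnt = -8  [C.key - 23]
22. n4.idx = 20  [C₁.cnt + 28]
23. n4.lab = 23  [C₁.lab * -2 + 29]
24. n4.cnt = 13  [C₁.cnt + 21]
25. n16.env = "zy"  [terminal]
26. n3.acc = 11  [C.cnt - 2]
27. n17.key = 10  [C₀.key + 15]
28. n18.hot = false  [terminal]
29. n19.tag = false  [terminal]
30. n20.hot = false  [terminal]
31. n17.idx = 22  [22]
32. n17.lab = 21  [C.key + 11]
33. n17.cnt = 22  [C.key * -1 + 32]
34. n1.idx = 21  [D.acc + 10]
35. n1.lab = -1  [C₁.cnt - 23]
36. n1.cnt = 19  [C₁.idx - 3]
37. n0.sig = 26  [C.idx + 5]

21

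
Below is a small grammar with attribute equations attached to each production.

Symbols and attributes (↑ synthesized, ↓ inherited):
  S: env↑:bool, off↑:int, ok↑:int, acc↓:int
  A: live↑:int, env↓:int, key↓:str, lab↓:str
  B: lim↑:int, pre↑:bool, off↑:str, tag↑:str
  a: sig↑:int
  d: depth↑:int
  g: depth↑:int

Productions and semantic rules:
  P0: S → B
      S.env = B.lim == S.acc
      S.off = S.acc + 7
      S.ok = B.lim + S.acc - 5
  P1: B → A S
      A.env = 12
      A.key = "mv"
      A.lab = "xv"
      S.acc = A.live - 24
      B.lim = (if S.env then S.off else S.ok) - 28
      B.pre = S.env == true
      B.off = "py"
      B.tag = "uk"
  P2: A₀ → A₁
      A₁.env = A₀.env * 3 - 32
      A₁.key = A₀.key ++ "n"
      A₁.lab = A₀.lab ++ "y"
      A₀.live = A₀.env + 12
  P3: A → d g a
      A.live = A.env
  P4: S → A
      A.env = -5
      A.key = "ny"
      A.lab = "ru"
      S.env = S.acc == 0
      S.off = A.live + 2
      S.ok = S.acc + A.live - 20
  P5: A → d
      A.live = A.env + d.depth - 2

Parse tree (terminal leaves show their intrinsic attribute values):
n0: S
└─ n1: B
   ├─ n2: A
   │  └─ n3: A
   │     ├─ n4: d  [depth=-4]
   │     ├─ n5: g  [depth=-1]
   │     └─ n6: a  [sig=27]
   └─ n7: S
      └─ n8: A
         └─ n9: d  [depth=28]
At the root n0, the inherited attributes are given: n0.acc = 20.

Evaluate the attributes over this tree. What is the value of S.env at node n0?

false

1. n0.acc = 20  [given at root]
2. n2.env = 12  [12]
3. n2.key = "mv"  ["mv"]
4. n2.lab = "xv"  ["xv"]
5. n3.env = 4  [A₀.env * 3 - 32]
6. n3.key = "mvn"  [A₀.key ++ "n"]
7. n3.lab = "xvy"  [A₀.lab ++ "y"]
8. n4.depth = -4  [terminal]
9. n5.depth = -1  [terminal]
10. n6.sig = 27  [terminal]
11. n3.live = 4  [A.env]
12. n2.live = 24  [A₀.env + 12]
13. n7.acc = 0  [A.live - 24]
14. n8.env = -5  [-5]
15. n8.key = "ny"  ["ny"]
16. n8.lab = "ru"  ["ru"]
17. n9.depth = 28  [terminal]
18. n8.live = 21  [A.env + d.depth - 2]
19. n7.env = true  [S.acc == 0]
20. n7.off = 23  [A.live + 2]
21. n7.ok = 1  [S.acc + A.live - 20]
22. n1.lim = -5  [(if S.env then S.off else S.ok) - 28]
23. n1.pre = true  [S.env == true]
24. n1.off = "py"  ["py"]
25. n1.tag = "uk"  ["uk"]
26. n0.env = false  [B.lim == S.acc]
27. n0.off = 27  [S.acc + 7]
28. n0.ok = 10  [B.lim + S.acc - 5]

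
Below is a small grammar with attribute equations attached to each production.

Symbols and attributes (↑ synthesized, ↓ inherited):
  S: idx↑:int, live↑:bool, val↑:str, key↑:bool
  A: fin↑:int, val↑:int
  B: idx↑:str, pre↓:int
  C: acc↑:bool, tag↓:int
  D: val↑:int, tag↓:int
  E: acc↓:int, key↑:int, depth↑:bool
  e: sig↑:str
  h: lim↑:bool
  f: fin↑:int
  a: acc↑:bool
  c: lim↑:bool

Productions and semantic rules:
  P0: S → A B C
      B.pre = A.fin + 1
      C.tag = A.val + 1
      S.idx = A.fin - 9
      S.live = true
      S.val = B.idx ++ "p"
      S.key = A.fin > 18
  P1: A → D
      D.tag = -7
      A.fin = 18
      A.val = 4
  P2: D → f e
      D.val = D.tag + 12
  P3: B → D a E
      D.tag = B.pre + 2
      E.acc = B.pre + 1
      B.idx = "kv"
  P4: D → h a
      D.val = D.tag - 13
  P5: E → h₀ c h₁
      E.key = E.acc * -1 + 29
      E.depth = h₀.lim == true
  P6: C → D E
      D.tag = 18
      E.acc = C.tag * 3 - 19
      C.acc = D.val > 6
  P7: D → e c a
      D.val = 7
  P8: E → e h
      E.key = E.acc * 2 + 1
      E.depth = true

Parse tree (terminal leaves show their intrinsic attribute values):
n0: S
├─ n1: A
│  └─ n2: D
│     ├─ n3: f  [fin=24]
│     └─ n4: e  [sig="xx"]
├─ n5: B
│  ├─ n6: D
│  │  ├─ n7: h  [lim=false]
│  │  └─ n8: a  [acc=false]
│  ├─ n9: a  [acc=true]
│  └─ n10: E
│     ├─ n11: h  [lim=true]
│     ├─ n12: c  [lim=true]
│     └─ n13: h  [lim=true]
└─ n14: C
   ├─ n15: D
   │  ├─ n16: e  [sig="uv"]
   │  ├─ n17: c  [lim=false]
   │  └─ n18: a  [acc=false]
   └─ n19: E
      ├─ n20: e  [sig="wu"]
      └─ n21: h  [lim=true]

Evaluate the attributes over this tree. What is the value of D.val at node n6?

1. n2.tag = -7  [-7]
2. n3.fin = 24  [terminal]
3. n4.sig = "xx"  [terminal]
4. n2.val = 5  [D.tag + 12]
5. n1.fin = 18  [18]
6. n1.val = 4  [4]
7. n5.pre = 19  [A.fin + 1]
8. n6.tag = 21  [B.pre + 2]
9. n7.lim = false  [terminal]
10. n8.acc = false  [terminal]
11. n6.val = 8  [D.tag - 13]
12. n9.acc = true  [terminal]
13. n10.acc = 20  [B.pre + 1]
14. n11.lim = true  [terminal]
15. n12.lim = true  [terminal]
16. n13.lim = true  [terminal]
17. n10.key = 9  [E.acc * -1 + 29]
18. n10.depth = true  [h₀.lim == true]
19. n5.idx = "kv"  ["kv"]
20. n14.tag = 5  [A.val + 1]
21. n15.tag = 18  [18]
22. n16.sig = "uv"  [terminal]
23. n17.lim = false  [terminal]
24. n18.acc = false  [terminal]
25. n15.val = 7  [7]
26. n19.acc = -4  [C.tag * 3 - 19]
27. n20.sig = "wu"  [terminal]
28. n21.lim = true  [terminal]
29. n19.key = -7  [E.acc * 2 + 1]
30. n19.depth = true  [true]
31. n14.acc = true  [D.val > 6]
32. n0.idx = 9  [A.fin - 9]
33. n0.live = true  [true]
34. n0.val = "kvp"  [B.idx ++ "p"]
35. n0.key = false  [A.fin > 18]

8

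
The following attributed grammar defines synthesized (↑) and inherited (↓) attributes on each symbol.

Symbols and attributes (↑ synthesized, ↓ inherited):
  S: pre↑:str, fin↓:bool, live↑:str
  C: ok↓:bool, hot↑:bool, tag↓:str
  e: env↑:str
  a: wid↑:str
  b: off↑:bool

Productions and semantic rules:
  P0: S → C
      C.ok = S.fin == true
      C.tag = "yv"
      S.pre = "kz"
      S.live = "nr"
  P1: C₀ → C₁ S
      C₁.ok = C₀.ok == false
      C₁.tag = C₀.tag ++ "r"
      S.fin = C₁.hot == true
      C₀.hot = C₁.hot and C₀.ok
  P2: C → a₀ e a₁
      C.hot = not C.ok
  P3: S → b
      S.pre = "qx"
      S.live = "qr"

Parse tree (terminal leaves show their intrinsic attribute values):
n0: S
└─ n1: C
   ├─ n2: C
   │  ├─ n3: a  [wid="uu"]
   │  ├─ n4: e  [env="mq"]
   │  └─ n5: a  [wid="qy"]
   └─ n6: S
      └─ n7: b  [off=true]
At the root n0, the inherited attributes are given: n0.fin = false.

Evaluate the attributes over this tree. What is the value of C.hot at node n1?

1. n0.fin = false  [given at root]
2. n1.ok = false  [S.fin == true]
3. n1.tag = "yv"  ["yv"]
4. n2.ok = true  [C₀.ok == false]
5. n2.tag = "yvr"  [C₀.tag ++ "r"]
6. n3.wid = "uu"  [terminal]
7. n4.env = "mq"  [terminal]
8. n5.wid = "qy"  [terminal]
9. n2.hot = false  [not C.ok]
10. n6.fin = false  [C₁.hot == true]
11. n7.off = true  [terminal]
12. n6.pre = "qx"  ["qx"]
13. n6.live = "qr"  ["qr"]
14. n1.hot = false  [C₁.hot and C₀.ok]
15. n0.pre = "kz"  ["kz"]
16. n0.live = "nr"  ["nr"]

false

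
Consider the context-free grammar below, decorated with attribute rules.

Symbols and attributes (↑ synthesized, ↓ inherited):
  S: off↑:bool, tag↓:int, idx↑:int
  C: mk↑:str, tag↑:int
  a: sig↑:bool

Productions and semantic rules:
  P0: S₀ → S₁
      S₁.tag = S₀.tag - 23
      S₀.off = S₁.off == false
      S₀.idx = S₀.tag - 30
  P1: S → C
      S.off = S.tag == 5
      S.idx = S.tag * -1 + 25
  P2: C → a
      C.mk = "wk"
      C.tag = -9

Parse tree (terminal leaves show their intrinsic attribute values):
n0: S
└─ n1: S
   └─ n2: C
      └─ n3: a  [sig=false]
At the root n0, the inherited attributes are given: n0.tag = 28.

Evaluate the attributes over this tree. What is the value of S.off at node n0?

false

1. n0.tag = 28  [given at root]
2. n1.tag = 5  [S₀.tag - 23]
3. n3.sig = false  [terminal]
4. n2.mk = "wk"  ["wk"]
5. n2.tag = -9  [-9]
6. n1.off = true  [S.tag == 5]
7. n1.idx = 20  [S.tag * -1 + 25]
8. n0.off = false  [S₁.off == false]
9. n0.idx = -2  [S₀.tag - 30]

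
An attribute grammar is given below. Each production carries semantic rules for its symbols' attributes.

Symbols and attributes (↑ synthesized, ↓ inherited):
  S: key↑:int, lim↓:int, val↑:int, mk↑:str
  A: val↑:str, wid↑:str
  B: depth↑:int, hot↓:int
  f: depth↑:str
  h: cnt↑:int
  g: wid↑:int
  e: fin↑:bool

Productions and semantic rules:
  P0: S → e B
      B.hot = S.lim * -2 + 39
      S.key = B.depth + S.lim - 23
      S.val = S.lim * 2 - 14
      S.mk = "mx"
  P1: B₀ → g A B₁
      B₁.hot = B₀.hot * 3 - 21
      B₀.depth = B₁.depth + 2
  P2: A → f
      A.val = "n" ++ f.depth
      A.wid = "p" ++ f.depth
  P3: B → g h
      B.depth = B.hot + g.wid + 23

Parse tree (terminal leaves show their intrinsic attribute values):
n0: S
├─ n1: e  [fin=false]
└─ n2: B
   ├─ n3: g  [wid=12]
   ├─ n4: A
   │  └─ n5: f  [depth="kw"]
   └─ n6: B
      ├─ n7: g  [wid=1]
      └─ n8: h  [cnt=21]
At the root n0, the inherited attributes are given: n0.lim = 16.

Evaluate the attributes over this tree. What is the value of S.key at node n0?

1. n0.lim = 16  [given at root]
2. n1.fin = false  [terminal]
3. n2.hot = 7  [S.lim * -2 + 39]
4. n3.wid = 12  [terminal]
5. n5.depth = "kw"  [terminal]
6. n4.val = "nkw"  ["n" ++ f.depth]
7. n4.wid = "pkw"  ["p" ++ f.depth]
8. n6.hot = 0  [B₀.hot * 3 - 21]
9. n7.wid = 1  [terminal]
10. n8.cnt = 21  [terminal]
11. n6.depth = 24  [B.hot + g.wid + 23]
12. n2.depth = 26  [B₁.depth + 2]
13. n0.key = 19  [B.depth + S.lim - 23]
14. n0.val = 18  [S.lim * 2 - 14]
15. n0.mk = "mx"  ["mx"]

19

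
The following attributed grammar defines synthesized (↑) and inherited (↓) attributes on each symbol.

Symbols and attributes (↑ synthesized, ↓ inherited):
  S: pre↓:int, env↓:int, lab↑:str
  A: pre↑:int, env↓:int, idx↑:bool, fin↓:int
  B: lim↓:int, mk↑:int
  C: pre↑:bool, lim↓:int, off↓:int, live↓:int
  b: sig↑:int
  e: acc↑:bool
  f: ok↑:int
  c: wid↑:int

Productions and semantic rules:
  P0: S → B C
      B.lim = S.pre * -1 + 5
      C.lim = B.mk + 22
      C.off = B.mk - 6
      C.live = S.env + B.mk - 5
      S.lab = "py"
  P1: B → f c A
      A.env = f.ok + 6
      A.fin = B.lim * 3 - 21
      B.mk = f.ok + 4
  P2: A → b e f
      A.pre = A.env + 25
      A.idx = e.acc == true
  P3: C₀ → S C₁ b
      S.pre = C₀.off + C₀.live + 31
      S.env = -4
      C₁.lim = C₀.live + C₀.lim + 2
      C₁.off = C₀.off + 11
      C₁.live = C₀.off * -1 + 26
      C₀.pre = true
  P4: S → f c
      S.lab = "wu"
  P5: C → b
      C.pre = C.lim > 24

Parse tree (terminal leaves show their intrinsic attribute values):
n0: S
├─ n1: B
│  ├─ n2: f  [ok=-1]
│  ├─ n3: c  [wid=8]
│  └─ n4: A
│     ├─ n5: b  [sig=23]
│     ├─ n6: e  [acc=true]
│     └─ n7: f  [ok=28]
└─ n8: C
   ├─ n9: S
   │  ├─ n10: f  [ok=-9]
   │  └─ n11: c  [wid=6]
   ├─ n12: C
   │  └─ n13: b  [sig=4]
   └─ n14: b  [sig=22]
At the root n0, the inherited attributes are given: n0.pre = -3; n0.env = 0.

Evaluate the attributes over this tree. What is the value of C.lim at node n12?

25

1. n0.pre = -3  [given at root]
2. n0.env = 0  [given at root]
3. n1.lim = 8  [S.pre * -1 + 5]
4. n2.ok = -1  [terminal]
5. n3.wid = 8  [terminal]
6. n4.env = 5  [f.ok + 6]
7. n4.fin = 3  [B.lim * 3 - 21]
8. n5.sig = 23  [terminal]
9. n6.acc = true  [terminal]
10. n7.ok = 28  [terminal]
11. n4.pre = 30  [A.env + 25]
12. n4.idx = true  [e.acc == true]
13. n1.mk = 3  [f.ok + 4]
14. n8.lim = 25  [B.mk + 22]
15. n8.off = -3  [B.mk - 6]
16. n8.live = -2  [S.env + B.mk - 5]
17. n9.pre = 26  [C₀.off + C₀.live + 31]
18. n9.env = -4  [-4]
19. n10.ok = -9  [terminal]
20. n11.wid = 6  [terminal]
21. n9.lab = "wu"  ["wu"]
22. n12.lim = 25  [C₀.live + C₀.lim + 2]
23. n12.off = 8  [C₀.off + 11]
24. n12.live = 29  [C₀.off * -1 + 26]
25. n13.sig = 4  [terminal]
26. n12.pre = true  [C.lim > 24]
27. n14.sig = 22  [terminal]
28. n8.pre = true  [true]
29. n0.lab = "py"  ["py"]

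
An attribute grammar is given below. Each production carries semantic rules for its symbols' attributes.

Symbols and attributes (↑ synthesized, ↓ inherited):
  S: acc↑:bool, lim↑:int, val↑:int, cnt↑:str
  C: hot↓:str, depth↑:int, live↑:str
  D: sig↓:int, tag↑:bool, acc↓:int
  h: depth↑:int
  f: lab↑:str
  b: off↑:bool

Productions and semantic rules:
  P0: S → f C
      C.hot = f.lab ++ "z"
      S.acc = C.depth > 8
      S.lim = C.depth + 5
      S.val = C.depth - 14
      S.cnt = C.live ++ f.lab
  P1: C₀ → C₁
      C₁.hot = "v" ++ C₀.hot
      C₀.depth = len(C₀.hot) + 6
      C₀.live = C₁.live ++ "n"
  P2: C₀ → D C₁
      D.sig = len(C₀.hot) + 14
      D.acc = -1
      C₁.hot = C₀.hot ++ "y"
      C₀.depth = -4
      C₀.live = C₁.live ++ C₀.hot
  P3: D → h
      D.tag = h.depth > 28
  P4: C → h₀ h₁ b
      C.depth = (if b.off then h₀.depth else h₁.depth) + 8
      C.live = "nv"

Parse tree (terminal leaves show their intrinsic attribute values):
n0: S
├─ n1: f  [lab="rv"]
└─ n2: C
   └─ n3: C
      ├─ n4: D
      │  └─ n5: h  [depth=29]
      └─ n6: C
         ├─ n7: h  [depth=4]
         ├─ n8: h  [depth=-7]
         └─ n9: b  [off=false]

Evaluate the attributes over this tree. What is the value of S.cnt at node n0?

"nvvrvznrv"

1. n1.lab = "rv"  [terminal]
2. n2.hot = "rvz"  [f.lab ++ "z"]
3. n3.hot = "vrvz"  ["v" ++ C₀.hot]
4. n4.sig = 18  [len(C₀.hot) + 14]
5. n4.acc = -1  [-1]
6. n5.depth = 29  [terminal]
7. n4.tag = true  [h.depth > 28]
8. n6.hot = "vrvzy"  [C₀.hot ++ "y"]
9. n7.depth = 4  [terminal]
10. n8.depth = -7  [terminal]
11. n9.off = false  [terminal]
12. n6.depth = 1  [(if b.off then h₀.depth else h₁.depth) + 8]
13. n6.live = "nv"  ["nv"]
14. n3.depth = -4  [-4]
15. n3.live = "nvvrvz"  [C₁.live ++ C₀.hot]
16. n2.depth = 9  [len(C₀.hot) + 6]
17. n2.live = "nvvrvzn"  [C₁.live ++ "n"]
18. n0.acc = true  [C.depth > 8]
19. n0.lim = 14  [C.depth + 5]
20. n0.val = -5  [C.depth - 14]
21. n0.cnt = "nvvrvznrv"  [C.live ++ f.lab]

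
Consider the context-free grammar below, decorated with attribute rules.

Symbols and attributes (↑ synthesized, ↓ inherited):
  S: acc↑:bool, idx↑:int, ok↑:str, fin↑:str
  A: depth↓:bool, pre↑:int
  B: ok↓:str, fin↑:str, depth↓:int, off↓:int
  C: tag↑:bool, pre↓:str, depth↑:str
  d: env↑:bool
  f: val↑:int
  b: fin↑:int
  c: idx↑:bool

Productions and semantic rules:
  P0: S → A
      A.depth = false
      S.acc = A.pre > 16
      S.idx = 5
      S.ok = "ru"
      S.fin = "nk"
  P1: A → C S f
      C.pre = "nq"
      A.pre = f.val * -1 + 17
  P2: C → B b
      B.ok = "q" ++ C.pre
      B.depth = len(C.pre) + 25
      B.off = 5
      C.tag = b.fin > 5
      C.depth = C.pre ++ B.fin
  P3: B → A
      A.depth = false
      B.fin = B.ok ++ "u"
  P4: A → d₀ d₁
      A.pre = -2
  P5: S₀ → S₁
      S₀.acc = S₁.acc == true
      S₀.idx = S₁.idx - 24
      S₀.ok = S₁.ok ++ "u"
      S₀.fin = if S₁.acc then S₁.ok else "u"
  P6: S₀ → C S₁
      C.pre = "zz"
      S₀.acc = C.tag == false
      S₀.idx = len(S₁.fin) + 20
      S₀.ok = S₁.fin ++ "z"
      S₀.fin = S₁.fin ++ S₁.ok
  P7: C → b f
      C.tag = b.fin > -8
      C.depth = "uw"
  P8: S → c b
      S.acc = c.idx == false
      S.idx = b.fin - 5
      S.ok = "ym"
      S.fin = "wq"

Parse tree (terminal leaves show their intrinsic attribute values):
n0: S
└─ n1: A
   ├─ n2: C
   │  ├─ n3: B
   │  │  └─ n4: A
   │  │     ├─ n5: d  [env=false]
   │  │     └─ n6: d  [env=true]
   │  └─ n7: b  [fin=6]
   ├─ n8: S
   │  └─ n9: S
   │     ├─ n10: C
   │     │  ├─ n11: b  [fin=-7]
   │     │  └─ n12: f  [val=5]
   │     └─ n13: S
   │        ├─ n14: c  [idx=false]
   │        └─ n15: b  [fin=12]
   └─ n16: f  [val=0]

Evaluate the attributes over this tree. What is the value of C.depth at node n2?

1. n1.depth = false  [false]
2. n2.pre = "nq"  ["nq"]
3. n3.ok = "qnq"  ["q" ++ C.pre]
4. n3.depth = 27  [len(C.pre) + 25]
5. n3.off = 5  [5]
6. n4.depth = false  [false]
7. n5.env = false  [terminal]
8. n6.env = true  [terminal]
9. n4.pre = -2  [-2]
10. n3.fin = "qnqu"  [B.ok ++ "u"]
11. n7.fin = 6  [terminal]
12. n2.tag = true  [b.fin > 5]
13. n2.depth = "nqqnqu"  [C.pre ++ B.fin]
14. n10.pre = "zz"  ["zz"]
15. n11.fin = -7  [terminal]
16. n12.val = 5  [terminal]
17. n10.tag = true  [b.fin > -8]
18. n10.depth = "uw"  ["uw"]
19. n14.idx = false  [terminal]
20. n15.fin = 12  [terminal]
21. n13.acc = true  [c.idx == false]
22. n13.idx = 7  [b.fin - 5]
23. n13.ok = "ym"  ["ym"]
24. n13.fin = "wq"  ["wq"]
25. n9.acc = false  [C.tag == false]
26. n9.idx = 22  [len(S₁.fin) + 20]
27. n9.ok = "wqz"  [S₁.fin ++ "z"]
28. n9.fin = "wqym"  [S₁.fin ++ S₁.ok]
29. n8.acc = false  [S₁.acc == true]
30. n8.idx = -2  [S₁.idx - 24]
31. n8.ok = "wqzu"  [S₁.ok ++ "u"]
32. n8.fin = "u"  [if S₁.acc then S₁.ok else "u"]
33. n16.val = 0  [terminal]
34. n1.pre = 17  [f.val * -1 + 17]
35. n0.acc = true  [A.pre > 16]
36. n0.idx = 5  [5]
37. n0.ok = "ru"  ["ru"]
38. n0.fin = "nk"  ["nk"]

"nqqnqu"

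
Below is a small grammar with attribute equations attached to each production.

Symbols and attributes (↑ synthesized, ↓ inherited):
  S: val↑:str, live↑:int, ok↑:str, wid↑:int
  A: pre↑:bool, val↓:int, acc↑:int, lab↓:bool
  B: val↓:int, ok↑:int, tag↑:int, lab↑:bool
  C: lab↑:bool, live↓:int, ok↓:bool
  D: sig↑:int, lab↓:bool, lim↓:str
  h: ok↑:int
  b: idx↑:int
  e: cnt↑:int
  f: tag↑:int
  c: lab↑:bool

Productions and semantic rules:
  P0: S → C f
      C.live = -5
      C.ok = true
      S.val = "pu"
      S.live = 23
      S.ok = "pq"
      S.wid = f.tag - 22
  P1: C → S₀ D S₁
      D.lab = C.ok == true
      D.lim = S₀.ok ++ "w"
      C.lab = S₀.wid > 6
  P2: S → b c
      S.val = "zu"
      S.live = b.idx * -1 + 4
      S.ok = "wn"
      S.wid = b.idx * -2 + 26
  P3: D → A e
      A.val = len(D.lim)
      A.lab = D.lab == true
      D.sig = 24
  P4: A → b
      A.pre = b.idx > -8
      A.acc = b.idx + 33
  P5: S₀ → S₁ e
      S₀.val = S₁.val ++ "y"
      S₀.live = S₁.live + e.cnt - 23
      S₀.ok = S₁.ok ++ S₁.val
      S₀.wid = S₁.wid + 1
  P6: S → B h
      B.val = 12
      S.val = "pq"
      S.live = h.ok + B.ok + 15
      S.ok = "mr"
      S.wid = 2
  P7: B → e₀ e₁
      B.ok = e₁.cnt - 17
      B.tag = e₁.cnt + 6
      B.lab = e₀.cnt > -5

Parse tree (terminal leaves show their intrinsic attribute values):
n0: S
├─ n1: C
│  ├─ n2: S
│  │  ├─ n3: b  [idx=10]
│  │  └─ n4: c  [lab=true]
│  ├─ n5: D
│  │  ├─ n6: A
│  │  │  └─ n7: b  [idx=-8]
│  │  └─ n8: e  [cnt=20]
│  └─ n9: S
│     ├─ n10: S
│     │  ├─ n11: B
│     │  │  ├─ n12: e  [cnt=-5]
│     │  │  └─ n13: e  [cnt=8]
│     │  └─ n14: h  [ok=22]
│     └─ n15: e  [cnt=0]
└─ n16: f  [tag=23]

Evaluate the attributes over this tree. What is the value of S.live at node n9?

5

1. n1.live = -5  [-5]
2. n1.ok = true  [true]
3. n3.idx = 10  [terminal]
4. n4.lab = true  [terminal]
5. n2.val = "zu"  ["zu"]
6. n2.live = -6  [b.idx * -1 + 4]
7. n2.ok = "wn"  ["wn"]
8. n2.wid = 6  [b.idx * -2 + 26]
9. n5.lab = true  [C.ok == true]
10. n5.lim = "wnw"  [S₀.ok ++ "w"]
11. n6.val = 3  [len(D.lim)]
12. n6.lab = true  [D.lab == true]
13. n7.idx = -8  [terminal]
14. n6.pre = false  [b.idx > -8]
15. n6.acc = 25  [b.idx + 33]
16. n8.cnt = 20  [terminal]
17. n5.sig = 24  [24]
18. n11.val = 12  [12]
19. n12.cnt = -5  [terminal]
20. n13.cnt = 8  [terminal]
21. n11.ok = -9  [e₁.cnt - 17]
22. n11.tag = 14  [e₁.cnt + 6]
23. n11.lab = false  [e₀.cnt > -5]
24. n14.ok = 22  [terminal]
25. n10.val = "pq"  ["pq"]
26. n10.live = 28  [h.ok + B.ok + 15]
27. n10.ok = "mr"  ["mr"]
28. n10.wid = 2  [2]
29. n15.cnt = 0  [terminal]
30. n9.val = "pqy"  [S₁.val ++ "y"]
31. n9.live = 5  [S₁.live + e.cnt - 23]
32. n9.ok = "mrpq"  [S₁.ok ++ S₁.val]
33. n9.wid = 3  [S₁.wid + 1]
34. n1.lab = false  [S₀.wid > 6]
35. n16.tag = 23  [terminal]
36. n0.val = "pu"  ["pu"]
37. n0.live = 23  [23]
38. n0.ok = "pq"  ["pq"]
39. n0.wid = 1  [f.tag - 22]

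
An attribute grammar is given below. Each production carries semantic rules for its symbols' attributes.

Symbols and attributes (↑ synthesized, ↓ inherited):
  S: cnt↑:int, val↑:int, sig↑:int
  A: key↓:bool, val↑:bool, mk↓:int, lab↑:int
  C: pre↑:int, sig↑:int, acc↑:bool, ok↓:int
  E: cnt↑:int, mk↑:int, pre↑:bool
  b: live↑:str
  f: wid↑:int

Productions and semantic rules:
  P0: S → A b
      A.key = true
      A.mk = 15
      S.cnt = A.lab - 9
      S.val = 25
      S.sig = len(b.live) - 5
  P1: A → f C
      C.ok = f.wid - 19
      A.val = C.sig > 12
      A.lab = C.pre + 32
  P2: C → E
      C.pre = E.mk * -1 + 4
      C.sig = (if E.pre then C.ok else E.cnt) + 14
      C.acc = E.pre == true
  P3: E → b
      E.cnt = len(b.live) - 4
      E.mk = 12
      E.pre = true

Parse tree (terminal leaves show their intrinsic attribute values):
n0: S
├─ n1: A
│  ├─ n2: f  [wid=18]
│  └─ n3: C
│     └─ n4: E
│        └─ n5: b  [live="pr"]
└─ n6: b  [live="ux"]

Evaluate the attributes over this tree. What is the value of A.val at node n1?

true

1. n1.key = true  [true]
2. n1.mk = 15  [15]
3. n2.wid = 18  [terminal]
4. n3.ok = -1  [f.wid - 19]
5. n5.live = "pr"  [terminal]
6. n4.cnt = -2  [len(b.live) - 4]
7. n4.mk = 12  [12]
8. n4.pre = true  [true]
9. n3.pre = -8  [E.mk * -1 + 4]
10. n3.sig = 13  [(if E.pre then C.ok else E.cnt) + 14]
11. n3.acc = true  [E.pre == true]
12. n1.val = true  [C.sig > 12]
13. n1.lab = 24  [C.pre + 32]
14. n6.live = "ux"  [terminal]
15. n0.cnt = 15  [A.lab - 9]
16. n0.val = 25  [25]
17. n0.sig = -3  [len(b.live) - 5]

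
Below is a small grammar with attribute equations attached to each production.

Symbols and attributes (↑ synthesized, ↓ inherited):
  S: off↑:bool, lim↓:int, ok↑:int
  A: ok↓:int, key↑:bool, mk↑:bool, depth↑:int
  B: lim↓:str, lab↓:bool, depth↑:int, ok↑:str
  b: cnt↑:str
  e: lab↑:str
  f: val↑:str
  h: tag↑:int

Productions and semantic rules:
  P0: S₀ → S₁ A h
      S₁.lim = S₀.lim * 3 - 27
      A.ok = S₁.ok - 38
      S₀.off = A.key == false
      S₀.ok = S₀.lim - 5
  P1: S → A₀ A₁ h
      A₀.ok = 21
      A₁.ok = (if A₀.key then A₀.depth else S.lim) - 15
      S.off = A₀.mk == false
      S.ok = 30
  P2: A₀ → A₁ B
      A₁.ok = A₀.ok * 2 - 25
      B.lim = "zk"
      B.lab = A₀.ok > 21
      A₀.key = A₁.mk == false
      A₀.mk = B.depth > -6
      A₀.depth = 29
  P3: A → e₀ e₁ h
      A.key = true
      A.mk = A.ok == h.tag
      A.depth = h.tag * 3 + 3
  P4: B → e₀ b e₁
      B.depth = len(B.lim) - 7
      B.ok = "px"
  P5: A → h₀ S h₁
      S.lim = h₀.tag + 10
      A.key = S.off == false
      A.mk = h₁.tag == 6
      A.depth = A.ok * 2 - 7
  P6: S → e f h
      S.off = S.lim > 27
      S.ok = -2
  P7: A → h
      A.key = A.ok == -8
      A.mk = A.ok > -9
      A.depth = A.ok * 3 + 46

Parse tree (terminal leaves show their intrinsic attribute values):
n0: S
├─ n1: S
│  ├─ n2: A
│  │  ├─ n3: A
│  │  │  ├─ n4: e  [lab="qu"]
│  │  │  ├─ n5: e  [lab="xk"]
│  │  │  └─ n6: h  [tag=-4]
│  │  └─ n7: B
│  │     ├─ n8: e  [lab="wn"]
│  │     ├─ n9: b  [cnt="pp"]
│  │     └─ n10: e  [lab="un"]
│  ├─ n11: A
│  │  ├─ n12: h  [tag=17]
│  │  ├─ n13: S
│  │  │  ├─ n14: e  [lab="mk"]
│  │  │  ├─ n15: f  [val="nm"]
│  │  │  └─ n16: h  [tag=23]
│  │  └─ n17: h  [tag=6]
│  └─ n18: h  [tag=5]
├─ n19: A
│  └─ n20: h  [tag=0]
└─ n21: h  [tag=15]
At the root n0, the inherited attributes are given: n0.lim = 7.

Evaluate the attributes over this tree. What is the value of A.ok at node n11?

14

1. n0.lim = 7  [given at root]
2. n1.lim = -6  [S₀.lim * 3 - 27]
3. n2.ok = 21  [21]
4. n3.ok = 17  [A₀.ok * 2 - 25]
5. n4.lab = "qu"  [terminal]
6. n5.lab = "xk"  [terminal]
7. n6.tag = -4  [terminal]
8. n3.key = true  [true]
9. n3.mk = false  [A.ok == h.tag]
10. n3.depth = -9  [h.tag * 3 + 3]
11. n7.lim = "zk"  ["zk"]
12. n7.lab = false  [A₀.ok > 21]
13. n8.lab = "wn"  [terminal]
14. n9.cnt = "pp"  [terminal]
15. n10.lab = "un"  [terminal]
16. n7.depth = -5  [len(B.lim) - 7]
17. n7.ok = "px"  ["px"]
18. n2.key = true  [A₁.mk == false]
19. n2.mk = true  [B.depth > -6]
20. n2.depth = 29  [29]
21. n11.ok = 14  [(if A₀.key then A₀.depth else S.lim) - 15]
22. n12.tag = 17  [terminal]
23. n13.lim = 27  [h₀.tag + 10]
24. n14.lab = "mk"  [terminal]
25. n15.val = "nm"  [terminal]
26. n16.tag = 23  [terminal]
27. n13.off = false  [S.lim > 27]
28. n13.ok = -2  [-2]
29. n17.tag = 6  [terminal]
30. n11.key = true  [S.off == false]
31. n11.mk = true  [h₁.tag == 6]
32. n11.depth = 21  [A.ok * 2 - 7]
33. n18.tag = 5  [terminal]
34. n1.off = false  [A₀.mk == false]
35. n1.ok = 30  [30]
36. n19.ok = -8  [S₁.ok - 38]
37. n20.tag = 0  [terminal]
38. n19.key = true  [A.ok == -8]
39. n19.mk = true  [A.ok > -9]
40. n19.depth = 22  [A.ok * 3 + 46]
41. n21.tag = 15  [terminal]
42. n0.off = false  [A.key == false]
43. n0.ok = 2  [S₀.lim - 5]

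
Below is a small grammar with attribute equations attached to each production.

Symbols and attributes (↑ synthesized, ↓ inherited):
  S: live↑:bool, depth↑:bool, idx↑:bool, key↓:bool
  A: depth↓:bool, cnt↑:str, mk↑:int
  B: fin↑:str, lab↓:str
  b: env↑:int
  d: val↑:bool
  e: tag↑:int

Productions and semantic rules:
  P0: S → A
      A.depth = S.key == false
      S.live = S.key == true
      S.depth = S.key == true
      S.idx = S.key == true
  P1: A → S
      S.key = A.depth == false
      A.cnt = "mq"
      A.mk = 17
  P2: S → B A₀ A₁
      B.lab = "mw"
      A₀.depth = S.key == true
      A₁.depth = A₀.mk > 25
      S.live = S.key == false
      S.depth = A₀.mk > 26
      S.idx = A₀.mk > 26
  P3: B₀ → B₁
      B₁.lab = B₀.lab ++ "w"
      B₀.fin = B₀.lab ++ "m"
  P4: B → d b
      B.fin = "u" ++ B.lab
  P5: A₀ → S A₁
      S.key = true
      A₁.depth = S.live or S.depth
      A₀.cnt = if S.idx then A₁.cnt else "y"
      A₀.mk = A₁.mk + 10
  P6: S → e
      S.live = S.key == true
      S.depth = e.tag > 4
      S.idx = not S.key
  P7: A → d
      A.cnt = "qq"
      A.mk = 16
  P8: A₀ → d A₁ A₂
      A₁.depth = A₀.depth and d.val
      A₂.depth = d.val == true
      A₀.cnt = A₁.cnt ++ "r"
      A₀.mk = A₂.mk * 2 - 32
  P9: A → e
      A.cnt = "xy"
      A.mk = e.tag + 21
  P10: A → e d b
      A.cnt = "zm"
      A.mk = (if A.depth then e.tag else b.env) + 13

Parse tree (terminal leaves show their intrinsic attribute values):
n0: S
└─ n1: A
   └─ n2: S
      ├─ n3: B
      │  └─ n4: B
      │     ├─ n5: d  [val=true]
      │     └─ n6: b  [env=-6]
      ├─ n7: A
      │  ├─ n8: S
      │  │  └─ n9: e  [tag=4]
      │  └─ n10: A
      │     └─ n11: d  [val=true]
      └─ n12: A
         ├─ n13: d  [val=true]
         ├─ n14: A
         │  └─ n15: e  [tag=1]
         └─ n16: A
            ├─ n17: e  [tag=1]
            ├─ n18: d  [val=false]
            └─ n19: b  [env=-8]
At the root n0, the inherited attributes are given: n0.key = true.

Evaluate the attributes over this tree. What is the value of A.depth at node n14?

1. n0.key = true  [given at root]
2. n1.depth = false  [S.key == false]
3. n2.key = true  [A.depth == false]
4. n3.lab = "mw"  ["mw"]
5. n4.lab = "mww"  [B₀.lab ++ "w"]
6. n5.val = true  [terminal]
7. n6.env = -6  [terminal]
8. n4.fin = "umww"  ["u" ++ B.lab]
9. n3.fin = "mwm"  [B₀.lab ++ "m"]
10. n7.depth = true  [S.key == true]
11. n8.key = true  [true]
12. n9.tag = 4  [terminal]
13. n8.live = true  [S.key == true]
14. n8.depth = false  [e.tag > 4]
15. n8.idx = false  [not S.key]
16. n10.depth = true  [S.live or S.depth]
17. n11.val = true  [terminal]
18. n10.cnt = "qq"  ["qq"]
19. n10.mk = 16  [16]
20. n7.cnt = "y"  [if S.idx then A₁.cnt else "y"]
21. n7.mk = 26  [A₁.mk + 10]
22. n12.depth = true  [A₀.mk > 25]
23. n13.val = true  [terminal]
24. n14.depth = true  [A₀.depth and d.val]
25. n15.tag = 1  [terminal]
26. n14.cnt = "xy"  ["xy"]
27. n14.mk = 22  [e.tag + 21]
28. n16.depth = true  [d.val == true]
29. n17.tag = 1  [terminal]
30. n18.val = false  [terminal]
31. n19.env = -8  [terminal]
32. n16.cnt = "zm"  ["zm"]
33. n16.mk = 14  [(if A.depth then e.tag else b.env) + 13]
34. n12.cnt = "xyr"  [A₁.cnt ++ "r"]
35. n12.mk = -4  [A₂.mk * 2 - 32]
36. n2.live = false  [S.key == false]
37. n2.depth = false  [A₀.mk > 26]
38. n2.idx = false  [A₀.mk > 26]
39. n1.cnt = "mq"  ["mq"]
40. n1.mk = 17  [17]
41. n0.live = true  [S.key == true]
42. n0.depth = true  [S.key == true]
43. n0.idx = true  [S.key == true]

true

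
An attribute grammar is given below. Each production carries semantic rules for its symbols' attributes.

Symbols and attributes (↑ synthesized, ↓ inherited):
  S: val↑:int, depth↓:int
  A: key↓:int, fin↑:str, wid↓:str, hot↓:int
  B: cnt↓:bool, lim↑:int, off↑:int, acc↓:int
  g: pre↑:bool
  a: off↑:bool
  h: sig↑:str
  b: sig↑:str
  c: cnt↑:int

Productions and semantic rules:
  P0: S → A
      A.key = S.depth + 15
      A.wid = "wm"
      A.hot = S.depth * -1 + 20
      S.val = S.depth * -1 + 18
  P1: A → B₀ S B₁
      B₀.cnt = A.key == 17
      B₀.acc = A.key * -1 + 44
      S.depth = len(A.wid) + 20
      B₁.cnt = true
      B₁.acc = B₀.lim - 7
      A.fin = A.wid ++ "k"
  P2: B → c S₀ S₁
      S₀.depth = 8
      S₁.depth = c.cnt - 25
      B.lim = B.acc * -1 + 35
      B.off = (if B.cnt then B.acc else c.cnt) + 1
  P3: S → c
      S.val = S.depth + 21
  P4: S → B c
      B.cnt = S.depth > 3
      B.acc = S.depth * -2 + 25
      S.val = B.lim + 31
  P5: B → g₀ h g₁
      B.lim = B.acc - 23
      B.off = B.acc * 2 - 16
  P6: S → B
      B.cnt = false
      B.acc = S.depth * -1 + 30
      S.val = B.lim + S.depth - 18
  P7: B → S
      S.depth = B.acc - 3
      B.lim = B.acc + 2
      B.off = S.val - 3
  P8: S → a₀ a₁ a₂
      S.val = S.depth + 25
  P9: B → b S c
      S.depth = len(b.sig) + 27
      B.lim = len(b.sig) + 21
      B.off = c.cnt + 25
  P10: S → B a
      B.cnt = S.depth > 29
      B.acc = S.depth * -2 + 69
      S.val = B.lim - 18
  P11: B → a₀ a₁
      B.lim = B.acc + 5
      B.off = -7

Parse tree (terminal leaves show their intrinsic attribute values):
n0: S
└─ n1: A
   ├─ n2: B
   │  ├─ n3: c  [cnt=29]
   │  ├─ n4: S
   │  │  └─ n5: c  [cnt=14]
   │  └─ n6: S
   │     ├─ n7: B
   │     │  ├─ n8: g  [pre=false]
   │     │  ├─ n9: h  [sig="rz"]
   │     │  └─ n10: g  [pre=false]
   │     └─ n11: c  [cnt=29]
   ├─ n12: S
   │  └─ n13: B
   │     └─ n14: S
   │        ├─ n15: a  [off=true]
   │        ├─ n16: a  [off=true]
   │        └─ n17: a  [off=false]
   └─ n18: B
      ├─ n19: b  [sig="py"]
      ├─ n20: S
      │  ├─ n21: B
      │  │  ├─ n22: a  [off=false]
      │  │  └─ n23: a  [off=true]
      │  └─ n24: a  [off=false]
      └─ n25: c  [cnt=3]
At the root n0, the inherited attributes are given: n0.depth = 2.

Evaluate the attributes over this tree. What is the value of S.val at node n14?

30

1. n0.depth = 2  [given at root]
2. n1.key = 17  [S.depth + 15]
3. n1.wid = "wm"  ["wm"]
4. n1.hot = 18  [S.depth * -1 + 20]
5. n2.cnt = true  [A.key == 17]
6. n2.acc = 27  [A.key * -1 + 44]
7. n3.cnt = 29  [terminal]
8. n4.depth = 8  [8]
9. n5.cnt = 14  [terminal]
10. n4.val = 29  [S.depth + 21]
11. n6.depth = 4  [c.cnt - 25]
12. n7.cnt = true  [S.depth > 3]
13. n7.acc = 17  [S.depth * -2 + 25]
14. n8.pre = false  [terminal]
15. n9.sig = "rz"  [terminal]
16. n10.pre = false  [terminal]
17. n7.lim = -6  [B.acc - 23]
18. n7.off = 18  [B.acc * 2 - 16]
19. n11.cnt = 29  [terminal]
20. n6.val = 25  [B.lim + 31]
21. n2.lim = 8  [B.acc * -1 + 35]
22. n2.off = 28  [(if B.cnt then B.acc else c.cnt) + 1]
23. n12.depth = 22  [len(A.wid) + 20]
24. n13.cnt = false  [false]
25. n13.acc = 8  [S.depth * -1 + 30]
26. n14.depth = 5  [B.acc - 3]
27. n15.off = true  [terminal]
28. n16.off = true  [terminal]
29. n17.off = false  [terminal]
30. n14.val = 30  [S.depth + 25]
31. n13.lim = 10  [B.acc + 2]
32. n13.off = 27  [S.val - 3]
33. n12.val = 14  [B.lim + S.depth - 18]
34. n18.cnt = true  [true]
35. n18.acc = 1  [B₀.lim - 7]
36. n19.sig = "py"  [terminal]
37. n20.depth = 29  [len(b.sig) + 27]
38. n21.cnt = false  [S.depth > 29]
39. n21.acc = 11  [S.depth * -2 + 69]
40. n22.off = false  [terminal]
41. n23.off = true  [terminal]
42. n21.lim = 16  [B.acc + 5]
43. n21.off = -7  [-7]
44. n24.off = false  [terminal]
45. n20.val = -2  [B.lim - 18]
46. n25.cnt = 3  [terminal]
47. n18.lim = 23  [len(b.sig) + 21]
48. n18.off = 28  [c.cnt + 25]
49. n1.fin = "wmk"  [A.wid ++ "k"]
50. n0.val = 16  [S.depth * -1 + 18]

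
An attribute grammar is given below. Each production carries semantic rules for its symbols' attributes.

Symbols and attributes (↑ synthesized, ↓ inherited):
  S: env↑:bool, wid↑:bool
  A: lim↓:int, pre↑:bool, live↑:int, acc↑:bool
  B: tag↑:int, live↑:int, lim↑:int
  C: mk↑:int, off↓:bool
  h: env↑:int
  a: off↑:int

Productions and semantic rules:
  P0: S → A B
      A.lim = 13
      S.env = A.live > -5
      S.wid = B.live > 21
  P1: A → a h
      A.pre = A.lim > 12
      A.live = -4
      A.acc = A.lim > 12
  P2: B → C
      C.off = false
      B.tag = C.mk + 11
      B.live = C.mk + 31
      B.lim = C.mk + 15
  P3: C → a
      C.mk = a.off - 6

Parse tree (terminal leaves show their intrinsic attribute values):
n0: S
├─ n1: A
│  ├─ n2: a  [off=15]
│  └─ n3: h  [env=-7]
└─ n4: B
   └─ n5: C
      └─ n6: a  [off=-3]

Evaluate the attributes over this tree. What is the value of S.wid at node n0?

true

1. n1.lim = 13  [13]
2. n2.off = 15  [terminal]
3. n3.env = -7  [terminal]
4. n1.pre = true  [A.lim > 12]
5. n1.live = -4  [-4]
6. n1.acc = true  [A.lim > 12]
7. n5.off = false  [false]
8. n6.off = -3  [terminal]
9. n5.mk = -9  [a.off - 6]
10. n4.tag = 2  [C.mk + 11]
11. n4.live = 22  [C.mk + 31]
12. n4.lim = 6  [C.mk + 15]
13. n0.env = true  [A.live > -5]
14. n0.wid = true  [B.live > 21]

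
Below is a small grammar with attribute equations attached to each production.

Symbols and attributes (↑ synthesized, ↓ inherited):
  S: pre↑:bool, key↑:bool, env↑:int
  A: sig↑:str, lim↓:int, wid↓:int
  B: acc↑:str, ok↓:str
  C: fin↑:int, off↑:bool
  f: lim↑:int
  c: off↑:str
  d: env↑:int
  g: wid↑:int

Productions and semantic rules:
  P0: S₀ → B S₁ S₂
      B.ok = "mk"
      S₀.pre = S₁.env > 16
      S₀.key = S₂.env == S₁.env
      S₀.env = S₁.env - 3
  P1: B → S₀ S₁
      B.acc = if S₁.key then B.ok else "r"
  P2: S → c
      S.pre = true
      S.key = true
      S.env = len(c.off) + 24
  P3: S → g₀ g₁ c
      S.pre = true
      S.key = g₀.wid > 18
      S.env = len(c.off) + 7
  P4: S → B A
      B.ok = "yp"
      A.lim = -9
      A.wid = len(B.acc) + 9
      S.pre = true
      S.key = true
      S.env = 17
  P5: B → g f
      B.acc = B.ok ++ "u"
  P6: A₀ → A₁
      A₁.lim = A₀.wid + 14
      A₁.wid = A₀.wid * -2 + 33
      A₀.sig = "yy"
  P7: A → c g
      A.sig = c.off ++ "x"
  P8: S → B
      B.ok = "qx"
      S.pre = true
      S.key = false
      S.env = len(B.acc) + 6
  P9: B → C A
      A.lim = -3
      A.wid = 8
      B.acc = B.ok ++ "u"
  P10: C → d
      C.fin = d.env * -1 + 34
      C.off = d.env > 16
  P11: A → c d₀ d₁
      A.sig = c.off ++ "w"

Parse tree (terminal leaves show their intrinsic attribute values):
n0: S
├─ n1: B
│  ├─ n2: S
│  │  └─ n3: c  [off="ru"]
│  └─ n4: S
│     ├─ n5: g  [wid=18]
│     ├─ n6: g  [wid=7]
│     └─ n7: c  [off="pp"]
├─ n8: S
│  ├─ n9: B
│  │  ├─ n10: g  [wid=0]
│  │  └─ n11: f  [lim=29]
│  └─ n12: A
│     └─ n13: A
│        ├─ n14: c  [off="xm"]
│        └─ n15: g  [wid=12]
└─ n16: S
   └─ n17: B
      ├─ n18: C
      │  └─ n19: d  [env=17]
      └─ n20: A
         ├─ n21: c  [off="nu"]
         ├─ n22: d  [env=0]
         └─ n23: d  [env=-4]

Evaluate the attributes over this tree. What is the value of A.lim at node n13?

1. n1.ok = "mk"  ["mk"]
2. n3.off = "ru"  [terminal]
3. n2.pre = true  [true]
4. n2.key = true  [true]
5. n2.env = 26  [len(c.off) + 24]
6. n5.wid = 18  [terminal]
7. n6.wid = 7  [terminal]
8. n7.off = "pp"  [terminal]
9. n4.pre = true  [true]
10. n4.key = false  [g₀.wid > 18]
11. n4.env = 9  [len(c.off) + 7]
12. n1.acc = "r"  [if S₁.key then B.ok else "r"]
13. n9.ok = "yp"  ["yp"]
14. n10.wid = 0  [terminal]
15. n11.lim = 29  [terminal]
16. n9.acc = "ypu"  [B.ok ++ "u"]
17. n12.lim = -9  [-9]
18. n12.wid = 12  [len(B.acc) + 9]
19. n13.lim = 26  [A₀.wid + 14]
20. n13.wid = 9  [A₀.wid * -2 + 33]
21. n14.off = "xm"  [terminal]
22. n15.wid = 12  [terminal]
23. n13.sig = "xmx"  [c.off ++ "x"]
24. n12.sig = "yy"  ["yy"]
25. n8.pre = true  [true]
26. n8.key = true  [true]
27. n8.env = 17  [17]
28. n17.ok = "qx"  ["qx"]
29. n19.env = 17  [terminal]
30. n18.fin = 17  [d.env * -1 + 34]
31. n18.off = true  [d.env > 16]
32. n20.lim = -3  [-3]
33. n20.wid = 8  [8]
34. n21.off = "nu"  [terminal]
35. n22.env = 0  [terminal]
36. n23.env = -4  [terminal]
37. n20.sig = "nuw"  [c.off ++ "w"]
38. n17.acc = "qxu"  [B.ok ++ "u"]
39. n16.pre = true  [true]
40. n16.key = false  [false]
41. n16.env = 9  [len(B.acc) + 6]
42. n0.pre = true  [S₁.env > 16]
43. n0.key = false  [S₂.env == S₁.env]
44. n0.env = 14  [S₁.env - 3]

26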